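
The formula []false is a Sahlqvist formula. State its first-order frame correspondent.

Emptiness of R

□⊥ is valid iff no world has any successor (otherwise □⊥ fails at any world with one).
Conversely, on a frame with emptiness of R the schema holds at every world under every valuation.
Frame condition: forall x forall y ~Rxy.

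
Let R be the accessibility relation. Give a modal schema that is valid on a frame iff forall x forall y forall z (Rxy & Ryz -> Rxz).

A defining formula is □p → □□p (the 4 axiom).
Suppose □p→□□p is valid. Take Rxy, Ryz and set V(p)={w : Rxw}. Then □p at x, so □□p at x, so □p at y, so p at z, i.e. Rxz.

□p → □□p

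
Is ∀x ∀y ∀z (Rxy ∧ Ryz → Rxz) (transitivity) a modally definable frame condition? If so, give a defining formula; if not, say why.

The condition is transitivity. A defining modal formula is □q → □□q.

Definable; □q → □□q defines it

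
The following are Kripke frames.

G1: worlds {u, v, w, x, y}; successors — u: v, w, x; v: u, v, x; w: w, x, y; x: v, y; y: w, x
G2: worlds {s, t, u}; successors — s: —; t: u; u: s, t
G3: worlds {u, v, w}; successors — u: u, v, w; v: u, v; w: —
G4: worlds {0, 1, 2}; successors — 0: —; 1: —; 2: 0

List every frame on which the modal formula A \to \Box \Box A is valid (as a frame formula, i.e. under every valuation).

Frame correspondent (Sahlqvist): \forall x \forall z (x R^2 z \to \exists w (x = w \wedge z = w)) — i.e. a generalized confluence (Geach) condition.
G1: fails — uR²v but u ≠ v.
G2: fails — tR²s but t ≠ s.
G3: fails — uR²v but u ≠ v.
G4: condition met.

G4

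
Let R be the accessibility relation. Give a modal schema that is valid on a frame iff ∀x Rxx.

This is reflexivity; the standard corresponding axiom is T: □ψ → ψ.

□ψ → ψ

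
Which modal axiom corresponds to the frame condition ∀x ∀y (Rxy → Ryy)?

This is shift-reflexivity; the standard corresponding axiom is T□: □(□s → s).
Suppose □(□s→s) is valid. Take Rxy and set V(s)={w : Ryw}. Then at y, □s holds; since □(□s→s) at x, □s→s at y, so s at y, i.e. Ryy.

□(□s → s)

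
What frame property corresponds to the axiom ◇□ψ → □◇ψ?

convergence

Suppose ◇□ψ→□◇ψ is valid. Take Rxy, Rxz and set V(ψ)={w : Ryw}. Then □ψ at y so ◇□ψ at x, so □◇ψ at x, so ◇ψ at z, giving w with Rzw and Ryw.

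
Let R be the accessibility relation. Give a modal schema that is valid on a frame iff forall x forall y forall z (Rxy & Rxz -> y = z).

The condition is partial functionality. The CD schema ◇s → □s defines it.
Suppose ◇s→□s is valid. Take Rxy, Rxz and set V(s)={y}. Then ◇s at x, so □s at x, so s at z, i.e. z=y.

◇s → □s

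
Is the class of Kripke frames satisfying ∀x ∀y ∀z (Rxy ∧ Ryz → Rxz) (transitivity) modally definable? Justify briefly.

This is a Sahlqvist condition; the 4 axiom □q → □□q defines it.
Suppose □q→□□q is valid. Take Rxy, Ryz and set V(q)={w : Rxw}. Then □q at x, so □□q at x, so □q at y, so q at z, i.e. Rxz.

Yes, by □q → □□q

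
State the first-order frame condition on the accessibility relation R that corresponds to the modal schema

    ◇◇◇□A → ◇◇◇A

∀x ∀y (xR³y → ∃w (yRw ∧ xR³w))

This is a Sahlqvist (Geach-type) schema ◇^3□^1A → □^0◇^3A.
First-order correspondent: ∀x ∀y (xR³y → ∃w (yRw ∧ xR³w)).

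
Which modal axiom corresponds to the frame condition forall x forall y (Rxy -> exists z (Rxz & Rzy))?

A defining formula is □□p → □p (the C4 axiom).
Suppose □□p→□p is valid. Take Rxy and set V(p)={w : xR²w}. Then □□p at x, so □p at x, so p at y, i.e. ∃z(Rxz∧Rzy).

□□p → □p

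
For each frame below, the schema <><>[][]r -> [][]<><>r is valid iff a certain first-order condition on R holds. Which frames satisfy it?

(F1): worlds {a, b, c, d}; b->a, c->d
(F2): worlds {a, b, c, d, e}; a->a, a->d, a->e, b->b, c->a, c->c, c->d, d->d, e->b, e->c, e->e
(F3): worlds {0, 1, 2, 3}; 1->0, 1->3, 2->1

This is the axiom for a generalized confluence (Geach) condition; its first-order frame correspondent is forall x forall y forall z ((x R^2 y & x R^2 z) -> exists w (y R^2 w & z R^2 w)).
(F1): holds.
(F2): fails — aR²b, aR²c but no w with bR²w and cR²w.
(F3): fails — 2R²0, 2R²0 but no w with 0R²w and 0R²w.
Valid on: (F1).

(F1)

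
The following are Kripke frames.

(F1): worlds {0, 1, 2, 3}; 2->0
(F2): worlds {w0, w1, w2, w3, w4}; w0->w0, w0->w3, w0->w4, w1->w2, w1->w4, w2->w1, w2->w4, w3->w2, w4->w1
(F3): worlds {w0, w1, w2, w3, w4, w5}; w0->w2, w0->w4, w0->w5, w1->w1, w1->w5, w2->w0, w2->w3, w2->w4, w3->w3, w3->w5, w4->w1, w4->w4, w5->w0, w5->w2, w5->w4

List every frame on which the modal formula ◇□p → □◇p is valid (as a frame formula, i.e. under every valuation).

The schema corresponds to convergence: ∀x ∀y ∀z (Rxy ∧ Rxz → ∃w (Ryw ∧ Rzw)).
(F1): fails — R20 and R20 but 0 and 0 have no common successor.
(F2): fails — Rw0w4 and Rw0w0 but w4 and w0 have no common successor.
(F3): fails — Rw1w5 and Rw1w1 but w5 and w1 have no common successor.

none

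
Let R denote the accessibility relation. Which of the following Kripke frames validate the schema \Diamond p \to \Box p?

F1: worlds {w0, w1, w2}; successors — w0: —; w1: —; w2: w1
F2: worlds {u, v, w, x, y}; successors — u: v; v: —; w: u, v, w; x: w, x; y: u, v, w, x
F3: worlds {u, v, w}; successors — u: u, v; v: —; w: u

F1

The schema corresponds to partial functionality: \forall x \forall y \forall z (Rxy \wedge Rxz \to y = z).
F1: condition met.
F2: fails — w sees both u and v.
F3: fails — u sees both u and v.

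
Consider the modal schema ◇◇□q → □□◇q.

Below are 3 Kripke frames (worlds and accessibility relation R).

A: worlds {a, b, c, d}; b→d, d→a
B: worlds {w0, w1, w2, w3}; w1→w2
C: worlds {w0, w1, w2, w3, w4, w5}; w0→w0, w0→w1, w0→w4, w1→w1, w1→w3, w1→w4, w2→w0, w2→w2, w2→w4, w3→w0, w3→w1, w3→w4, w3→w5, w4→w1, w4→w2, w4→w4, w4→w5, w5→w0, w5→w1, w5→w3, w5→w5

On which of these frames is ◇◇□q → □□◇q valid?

This is the axiom for a generalized confluence (Geach) condition; its first-order frame correspondent is ∀x ∀y ∀z ((xR²y ∧ xR²z) → ∃w (yRw ∧ zRw)).
A: fails — bR²a, bR²a but no w with aRw and aRw.
B: holds.
C: holds.

B, C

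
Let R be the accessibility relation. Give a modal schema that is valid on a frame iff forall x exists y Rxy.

□ψ → ◇ψ

The condition is seriality. The D schema □ψ → ◇ψ defines it.
Suppose □ψ→◇ψ is valid. At any x set V(ψ)=W. Then □ψ at x, so ◇ψ at x, so x has a successor.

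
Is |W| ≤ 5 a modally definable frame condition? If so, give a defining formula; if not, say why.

No — not modally definable

Any modally definable frame class is closed under disjoint unions.
Any modal formula valid on each of 6 disjoint one-world frames is valid on their disjoint union (validity is preserved under disjoint unions). Each one-world frame has |W|=1≤5, but the union has |W|=6.
So the class is not modally definable.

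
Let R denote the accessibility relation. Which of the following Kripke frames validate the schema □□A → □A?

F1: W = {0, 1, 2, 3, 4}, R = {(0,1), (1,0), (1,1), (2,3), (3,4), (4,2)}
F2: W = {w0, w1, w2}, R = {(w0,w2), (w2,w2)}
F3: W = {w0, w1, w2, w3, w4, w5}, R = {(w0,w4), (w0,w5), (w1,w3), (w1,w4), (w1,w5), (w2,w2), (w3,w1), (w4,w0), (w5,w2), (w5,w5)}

F2

Frame correspondent (Sahlqvist): ∀x ∀y (Rxy → ∃z (Rxz ∧ Rzy)) — i.e. density.
F1: fails — R34 but no z with R3z and Rz4.
F2: satisfies the condition.
F3: fails — Rw0w4 but no z with Rw0z and Rzw4.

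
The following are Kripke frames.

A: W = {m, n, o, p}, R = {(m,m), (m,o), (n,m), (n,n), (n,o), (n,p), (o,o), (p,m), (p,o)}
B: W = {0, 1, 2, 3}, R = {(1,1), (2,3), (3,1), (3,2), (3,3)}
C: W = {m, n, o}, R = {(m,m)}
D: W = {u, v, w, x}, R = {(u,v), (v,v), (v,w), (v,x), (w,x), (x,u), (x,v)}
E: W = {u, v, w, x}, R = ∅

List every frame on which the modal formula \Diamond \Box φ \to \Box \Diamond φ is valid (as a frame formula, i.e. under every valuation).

The schema corresponds to convergence: \forall x \forall y \forall z (Rxy \wedge Rxz \to \exists w (Ryw \wedge Rzw)).
A: holds.
B: fails — R32 and R31 but 2 and 1 have no common successor.
C: holds.
D: fails — Rvw and Rvx but w and x have no common successor.
E: holds.

A, C, E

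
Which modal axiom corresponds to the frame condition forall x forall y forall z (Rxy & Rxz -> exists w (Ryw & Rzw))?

A defining formula is ◇□s → □◇s (the .2 axiom).
Suppose ◇□s→□◇s is valid. Take Rxy, Rxz and set V(s)={w : Ryw}. Then □s at y so ◇□s at x, so □◇s at x, so ◇s at z, giving w with Rzw and Ryw.

◇□s → □◇s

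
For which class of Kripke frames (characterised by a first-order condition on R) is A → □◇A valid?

This is the B axiom.
It corresponds to symmetry: ∀x ∀y (Rxy → Ryx).

symmetry: ∀x ∀y (Rxy → Ryx)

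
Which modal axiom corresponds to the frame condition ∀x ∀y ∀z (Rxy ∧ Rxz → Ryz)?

◇p → □◇p

This is the Euclidean property; the standard corresponding axiom is 5: ◇p → □◇p.
Suppose ◇p→□◇p is valid. Take Rxy, Rxz and set V(p)={y}. Then ◇p at x, so □◇p at x, so ◇p at z, so some w with Rzw has p; w=y, i.e. Rzy. By symmetry of the argument, Ryz.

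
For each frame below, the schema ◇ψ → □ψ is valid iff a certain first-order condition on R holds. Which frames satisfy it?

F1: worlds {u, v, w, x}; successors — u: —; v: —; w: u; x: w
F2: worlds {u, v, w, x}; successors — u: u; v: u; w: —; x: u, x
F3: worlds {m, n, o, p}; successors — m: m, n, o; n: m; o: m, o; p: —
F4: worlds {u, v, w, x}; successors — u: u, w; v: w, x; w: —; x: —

This is the axiom for partial functionality; its first-order frame correspondent is ∀x ∀y ∀z (Rxy ∧ Rxz → y = z).
F1: ✓.
F2: fails — x sees both u and x.
F3: fails — m sees both m and n.
F4: fails — u sees both u and w.

F1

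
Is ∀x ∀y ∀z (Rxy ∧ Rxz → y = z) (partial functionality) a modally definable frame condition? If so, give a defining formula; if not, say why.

This is a Sahlqvist condition; the CD axiom ◇q → □q defines it.

Yes — defined by ◇q → □q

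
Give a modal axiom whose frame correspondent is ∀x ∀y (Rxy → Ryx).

s → □◇s

A defining formula is s → □◇s (the B axiom).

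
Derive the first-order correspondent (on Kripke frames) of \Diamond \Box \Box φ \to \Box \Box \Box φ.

This is a Sahlqvist (Geach-type) schema ◇^1□^2φ → □^3◇^0φ.
Minimal-valuation argument: fix x; take any y with xR^1y and any z with xR^3z. Set V(φ) to the set of worlds R-reachable from y in exactly 2 steps. Then □^2φ holds at y, so the antecedent holds at x; validity forces ◇^0φ at z, giving a w with zR^0w and yR^2w.
First-order correspondent: \forall x \forall y \forall z ((xRy \wedge x R^3 z) \to \exists w (y R^2 w \wedge z = w)).

\forall x \forall y \forall z ((xRy \wedge x R^3 z) \to \exists w (y R^2 w \wedge z = w))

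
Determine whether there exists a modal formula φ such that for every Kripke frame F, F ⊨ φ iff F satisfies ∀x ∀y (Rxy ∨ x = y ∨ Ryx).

Not modally definable

Modal frame validity is preserved under disjoint unions.
Take 4 disjoint single-world reflexive frames: each is trivially connected, but their disjoint union has 4 worlds with no edge between distinct components, so it is not connected.
So no modal formula (or set of formulas) defines exactly the connected frames.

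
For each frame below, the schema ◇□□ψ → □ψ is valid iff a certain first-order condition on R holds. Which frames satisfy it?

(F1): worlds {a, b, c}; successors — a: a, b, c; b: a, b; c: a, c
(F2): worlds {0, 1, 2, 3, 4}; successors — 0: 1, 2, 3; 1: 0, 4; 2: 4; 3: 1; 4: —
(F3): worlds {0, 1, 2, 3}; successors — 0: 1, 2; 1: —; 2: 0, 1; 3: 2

(F1)

This is the axiom for a generalized confluence (Geach) condition; its first-order frame correspondent is ∀x ∀y ∀z ((xRy ∧ xRz) → ∃w (yR²w ∧ z = w)).
(F1): ✓.
(F2): fails — 0R2, 0R1 but no w with 2R²w and 1=w.
(F3): fails — 0R1, 0R1 but no w with 1R²w and 1=w.
Valid on: (F1).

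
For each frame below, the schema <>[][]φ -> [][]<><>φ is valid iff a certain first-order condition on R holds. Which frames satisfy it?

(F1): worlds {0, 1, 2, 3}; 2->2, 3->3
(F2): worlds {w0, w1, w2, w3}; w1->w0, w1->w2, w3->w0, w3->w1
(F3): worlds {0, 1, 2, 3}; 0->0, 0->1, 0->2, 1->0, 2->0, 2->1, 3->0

(F1), (F3)

Frame correspondent (Sahlqvist): forall x forall y forall z ((xRy & x R^2 z) -> exists w (y R^2 w & z R^2 w)) — i.e. a generalized confluence (Geach) condition.
(F1): satisfies the condition.
(F2): fails — w3Rw0, w3R²w0 but no w with w0R²w and w0R²w.
(F3): satisfies the condition.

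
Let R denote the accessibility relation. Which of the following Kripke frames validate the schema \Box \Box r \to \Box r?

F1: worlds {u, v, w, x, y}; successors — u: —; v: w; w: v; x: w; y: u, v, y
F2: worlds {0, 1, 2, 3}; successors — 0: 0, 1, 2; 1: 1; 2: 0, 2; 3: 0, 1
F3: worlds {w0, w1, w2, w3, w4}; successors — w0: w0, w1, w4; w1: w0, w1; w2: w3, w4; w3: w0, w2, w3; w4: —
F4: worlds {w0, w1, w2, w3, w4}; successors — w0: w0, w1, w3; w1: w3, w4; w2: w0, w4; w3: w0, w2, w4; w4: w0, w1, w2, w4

F2

This is the axiom for density; its first-order frame correspondent is \forall x \forall y (Rxy \to \exists z (Rxz \wedge Rzy)).
F1: fails — Rxw but no z with Rxz and Rzw.
F2: holds.
F3: fails — Rw2w4 but no z with Rw2z and Rzw4.
F4: fails — Rw1w3 but no z with Rw1z and Rzw3.
Valid on: F2.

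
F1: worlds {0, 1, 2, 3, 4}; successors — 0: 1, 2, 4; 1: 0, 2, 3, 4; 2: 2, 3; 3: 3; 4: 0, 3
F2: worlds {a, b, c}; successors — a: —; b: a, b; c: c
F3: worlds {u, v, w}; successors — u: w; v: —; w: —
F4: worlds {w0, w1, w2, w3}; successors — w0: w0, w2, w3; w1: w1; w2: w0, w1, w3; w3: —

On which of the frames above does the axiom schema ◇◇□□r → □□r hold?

Frame correspondent (Sahlqvist): ∀x ∀y ∀z ((xR²y ∧ xR²z) → ∃w (yR²w ∧ z = w)) — i.e. a generalized confluence (Geach) condition.
F1: fails — 0R²2, 0R²0 but no w with 2R²w and 0=w.
F2: fails — bR²a, bR²a but no w with aR²w and a=w.
F3: ✓.
F4: fails — w0R²w1, w0R²w0 but no w with w1R²w and w0=w.

F3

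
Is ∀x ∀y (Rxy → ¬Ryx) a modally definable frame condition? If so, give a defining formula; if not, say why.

No

Any modally definable frame class is closed under surjective bounded morphisms.
The 4-cycle (worlds s,t,u,v with s→t→u→v→s) is asymmetric. Mapping every world to a single reflexive point • is a surjective bounded morphism, and the reflexive point is not asymmetric (R•• but asymmetry requires ¬R••).
Hence asymmetry is not modally definable.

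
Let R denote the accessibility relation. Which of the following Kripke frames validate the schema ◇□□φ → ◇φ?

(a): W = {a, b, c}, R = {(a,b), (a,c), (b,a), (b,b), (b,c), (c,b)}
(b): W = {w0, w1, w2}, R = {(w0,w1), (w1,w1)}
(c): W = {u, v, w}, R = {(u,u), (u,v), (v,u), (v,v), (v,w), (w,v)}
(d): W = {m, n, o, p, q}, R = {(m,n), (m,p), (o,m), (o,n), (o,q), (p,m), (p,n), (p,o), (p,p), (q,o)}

Frame correspondent (Sahlqvist): ∀x ∀y (xRy → ∃w (yR²w ∧ xRw)) — i.e. a generalized confluence (Geach) condition.
(a): holds.
(b): holds.
(c): holds.
(d): fails — mRn but no w with nR²w and mRw.

(a), (b), (c)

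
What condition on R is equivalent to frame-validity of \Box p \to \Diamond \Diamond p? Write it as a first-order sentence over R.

\forall x \exists w (xRw \wedge x R^2 w)

This is a Sahlqvist (Geach-type) schema ◇^0□^1p → □^0◇^2p.
Minimal-valuation argument: fix x; take any y with xR^0y and any z with xR^0z. Set V(p) to the set of worlds R-reachable from y in exactly 1 step. Then □^1p holds at y, so the antecedent holds at x; validity forces ◇^2p at z, giving a w with zR^2w and yR^1w.
First-order correspondent: \forall x \exists w (xRw \wedge x R^2 w).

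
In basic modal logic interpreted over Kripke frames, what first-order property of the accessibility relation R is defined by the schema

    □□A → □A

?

This is the C4 axiom.
Its frame correspondent is density — ∀x ∀y (Rxy → ∃z (Rxz ∧ Rzy)).

Density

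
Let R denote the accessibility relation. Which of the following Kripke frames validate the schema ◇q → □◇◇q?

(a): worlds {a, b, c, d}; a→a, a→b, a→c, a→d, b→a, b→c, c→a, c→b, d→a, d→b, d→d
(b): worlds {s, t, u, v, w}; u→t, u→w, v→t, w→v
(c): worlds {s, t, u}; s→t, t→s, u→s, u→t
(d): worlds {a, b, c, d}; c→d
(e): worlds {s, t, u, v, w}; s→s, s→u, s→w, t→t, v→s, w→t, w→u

The schema corresponds to a generalized confluence (Geach) condition: ∀x ∀y ∀z ((xRy ∧ xRz) → ∃w (y = w ∧ zR²w)).
(a): holds.
(b): fails — uRt, uRt but no w* with t=w* and tR²w*.
(c): fails — uRs, uRt but no w with s=w and tR²w.
(d): fails — cRd, cRd but no w with d=w and dR²w.
(e): fails — sRs, sRu but no w* with s=w* and uR²w*.

(a)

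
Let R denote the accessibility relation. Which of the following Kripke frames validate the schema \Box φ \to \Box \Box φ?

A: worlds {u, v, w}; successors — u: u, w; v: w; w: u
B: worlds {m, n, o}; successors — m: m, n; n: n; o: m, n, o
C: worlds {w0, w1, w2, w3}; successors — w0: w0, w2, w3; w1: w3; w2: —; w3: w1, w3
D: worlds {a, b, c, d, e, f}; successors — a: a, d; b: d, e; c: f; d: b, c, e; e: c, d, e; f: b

B

The schema corresponds to transitivity: \forall x \forall y \forall z (Rxy \wedge Ryz \to Rxz).
A: fails — Rwu and Ruw but not Rww.
B: holds.
C: fails — Rw1w3 and Rw3w1 but not Rw1w1.
D: fails — Rdc and Rcf but not Rdf.
Valid on: B.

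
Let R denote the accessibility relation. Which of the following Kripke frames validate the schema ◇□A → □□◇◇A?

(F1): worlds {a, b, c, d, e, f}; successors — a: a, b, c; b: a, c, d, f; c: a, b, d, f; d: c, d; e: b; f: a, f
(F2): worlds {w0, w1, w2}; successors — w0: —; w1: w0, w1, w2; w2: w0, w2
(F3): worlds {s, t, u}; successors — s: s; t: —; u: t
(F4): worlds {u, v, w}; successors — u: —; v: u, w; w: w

(F1), (F3)

The schema corresponds to a generalized confluence (Geach) condition: ∀x ∀y ∀z ((xRy ∧ xR²z) → ∃w (yRw ∧ zR²w)).
(F1): satisfies the condition.
(F2): fails — w1Rw0, w1R²w0 but no w with w0Rw and w0R²w.
(F3): satisfies the condition.
(F4): fails — vRu, vR²w but no t with uRt and wR²t.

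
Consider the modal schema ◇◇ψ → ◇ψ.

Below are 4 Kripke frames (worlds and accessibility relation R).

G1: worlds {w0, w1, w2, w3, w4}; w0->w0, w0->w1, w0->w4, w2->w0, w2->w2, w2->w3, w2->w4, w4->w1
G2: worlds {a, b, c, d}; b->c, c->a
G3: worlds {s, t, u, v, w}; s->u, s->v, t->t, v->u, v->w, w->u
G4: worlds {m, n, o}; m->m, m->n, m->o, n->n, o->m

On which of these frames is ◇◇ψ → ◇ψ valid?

none

This is the axiom for transitivity; its first-order frame correspondent is ∀x ∀y ∀z (Rxy ∧ Ryz → Rxz).
G1: fails — Rw2w4 and Rw4w1 but not Rw2w1.
G2: fails — Rbc and Rca but not Rba.
G3: fails — Rsv and Rvw but not Rsw.
G4: fails — Rom and Rmo but not Roo.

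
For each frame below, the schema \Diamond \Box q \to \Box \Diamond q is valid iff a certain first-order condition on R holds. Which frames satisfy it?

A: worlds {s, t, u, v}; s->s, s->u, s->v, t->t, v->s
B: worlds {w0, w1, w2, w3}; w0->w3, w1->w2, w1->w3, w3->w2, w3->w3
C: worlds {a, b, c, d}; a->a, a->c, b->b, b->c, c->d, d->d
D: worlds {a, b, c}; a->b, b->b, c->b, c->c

D

The schema corresponds to convergence: \forall x \forall y \forall z (Rxy \wedge Rxz \to \exists w (Ryw \wedge Rzw)).
A: fails — Rsv and Rsu but v and u have no common successor.
B: fails — Rw1w2 and Rw1w2 but w2 and w2 have no common successor.
C: fails — Raa and Rac but a and c have no common successor.
D: holds.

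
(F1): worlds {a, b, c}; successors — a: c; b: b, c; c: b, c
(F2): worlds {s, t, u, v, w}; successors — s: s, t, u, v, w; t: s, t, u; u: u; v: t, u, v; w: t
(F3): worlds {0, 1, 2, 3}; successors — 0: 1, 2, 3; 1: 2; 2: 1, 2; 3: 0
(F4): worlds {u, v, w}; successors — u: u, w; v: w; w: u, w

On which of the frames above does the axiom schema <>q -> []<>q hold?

(F1), (F4)

This is the axiom for the Euclidean property; its first-order frame correspondent is forall x forall y forall z (Rxy & Rxz -> Ryz).
(F1): holds.
(F2): fails — Rsv and Rsw but not Rvw.
(F3): fails — R02 and R03 but not R23.
(F4): holds.
Valid on: (F1), (F4).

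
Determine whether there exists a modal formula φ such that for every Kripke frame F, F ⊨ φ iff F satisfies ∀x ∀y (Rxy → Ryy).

This is a Sahlqvist condition; the T□ axiom □(□r → r) defines it.
Suppose □(□r→r) is valid. Take Rxy and set V(r)={w : Ryw}. Then at y, □r holds; since □(□r→r) at x, □r→r at y, so r at y, i.e. Ryy.

Yes — defined by □(□r → r)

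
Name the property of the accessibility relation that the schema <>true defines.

seriality: forall x exists y Rxy

This is a form of the D axiom.
Its frame correspondent is seriality — forall x exists y Rxy.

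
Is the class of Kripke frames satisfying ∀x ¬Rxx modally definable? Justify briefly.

Modal frame validity is preserved under surjective bounded morphisms.
The 2-cycle (worlds w0,w1 with w0→w1→w0) is irreflexive, and the map sending every world to a single reflexive point • is a surjective bounded morphism (forth: every edge maps to (•,•); back: every world has a successor). So any modal formula valid on the 2-cycle is also valid on the reflexive point, which is not irreflexive.
So the class is not modally definable.

Not modally definable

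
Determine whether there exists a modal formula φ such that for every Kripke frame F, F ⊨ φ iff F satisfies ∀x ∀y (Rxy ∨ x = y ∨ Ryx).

If a class were modally definable it would be closed under disjoint unions (Goldblatt–Thomason).
Take 4 disjoint single-world reflexive frames: each is trivially connected, but their disjoint union has 4 worlds with no edge between distinct components, so it is not connected.
Hence connectedness of R is not modally definable.

No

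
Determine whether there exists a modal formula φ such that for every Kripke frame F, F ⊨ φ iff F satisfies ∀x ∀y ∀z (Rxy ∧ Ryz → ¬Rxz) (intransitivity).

Modal frame validity is preserved under surjective bounded morphisms.
The 5-cycle (worlds s,t,u,v,w with s→t→u→v→w→s) is intransitive. Mapping every world to a single reflexive point • is a surjective bounded morphism; the reflexive point is not intransitive (R••∧R•• but R••).
So the class is not modally definable.

Not modally definable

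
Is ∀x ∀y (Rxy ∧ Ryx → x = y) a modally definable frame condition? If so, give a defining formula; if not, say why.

Not modally definable

Modal frame validity is preserved under surjective bounded morphisms.
The 6-cycle (worlds a,b,c,d,e,f with a→b→c→d→e→f→a) is antisymmetric. Sending even-indexed worlds to • and odd-indexed worlds to ∘ is a surjective bounded morphism onto the two-world frame with •↔∘, which is not antisymmetric.
So the class is not modally definable.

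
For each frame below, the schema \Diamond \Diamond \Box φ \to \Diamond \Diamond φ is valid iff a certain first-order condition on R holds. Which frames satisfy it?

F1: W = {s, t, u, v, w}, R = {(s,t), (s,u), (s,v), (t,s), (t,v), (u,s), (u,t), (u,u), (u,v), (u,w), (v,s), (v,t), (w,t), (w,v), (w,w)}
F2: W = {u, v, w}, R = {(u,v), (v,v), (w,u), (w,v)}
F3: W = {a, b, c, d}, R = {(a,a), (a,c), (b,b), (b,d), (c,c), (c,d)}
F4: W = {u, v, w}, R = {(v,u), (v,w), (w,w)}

Frame correspondent (Sahlqvist): \forall x \forall y (x R^2 y \to \exists w (yRw \wedge x R^2 w)) — i.e. a generalized confluence (Geach) condition.
F1: condition met.
F2: condition met.
F3: fails — aR²d but no w with dRw and aR²w.
F4: condition met.
Valid on: F1, F2, F4.

F1, F2, F4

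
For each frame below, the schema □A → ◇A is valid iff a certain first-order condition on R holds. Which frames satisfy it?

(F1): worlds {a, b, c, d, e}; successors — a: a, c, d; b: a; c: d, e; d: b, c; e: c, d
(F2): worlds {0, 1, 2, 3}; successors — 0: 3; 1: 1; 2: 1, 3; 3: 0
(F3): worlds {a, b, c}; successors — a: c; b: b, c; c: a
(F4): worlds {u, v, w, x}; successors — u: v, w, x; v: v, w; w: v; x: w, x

(F1), (F2), (F3), (F4)

The schema corresponds to seriality: ∀x ∃y Rxy.
(F1): satisfies the condition.
(F2): satisfies the condition.
(F3): satisfies the condition.
(F4): satisfies the condition.
Valid on: (F1), (F2), (F3), (F4).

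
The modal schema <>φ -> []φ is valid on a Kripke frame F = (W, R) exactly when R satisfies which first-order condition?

This schema is the CD axiom.
Its frame correspondent is partial functionality — forall x forall y forall z (Rxy & Rxz -> y = z).

Partial functionality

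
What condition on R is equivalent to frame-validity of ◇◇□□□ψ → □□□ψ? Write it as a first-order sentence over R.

∀x ∀y ∀z ((xR²y ∧ xR³z) → ∃w (yR³w ∧ z = w))

This is a Sahlqvist (Geach-type) schema ◇^2□^3ψ → □^3◇^0ψ.
Minimal-valuation argument: fix x; take any y with xR^2y and any z with xR^3z. Set V(ψ) to the set of worlds R-reachable from y in exactly 3 steps. Then □^3ψ holds at y, so the antecedent holds at x; validity forces ◇^0ψ at z, giving a w with zR^0w and yR^3w.
First-order correspondent: ∀x ∀y ∀z ((xR²y ∧ xR³z) → ∃w (yR³w ∧ z = w)).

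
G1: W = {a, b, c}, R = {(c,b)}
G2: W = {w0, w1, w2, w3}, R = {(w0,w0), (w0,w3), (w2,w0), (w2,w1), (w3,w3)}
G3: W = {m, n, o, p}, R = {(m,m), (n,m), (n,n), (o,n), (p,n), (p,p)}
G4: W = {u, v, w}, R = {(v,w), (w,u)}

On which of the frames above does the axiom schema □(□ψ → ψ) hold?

G3

This is the axiom for shift-reflexivity; its first-order frame correspondent is ∀x ∀y (Rxy → Ryy).
G1: fails — Rcb but not Rbb.
G2: fails — Rw2w1 but not Rw1w1.
G3: condition met.
G4: fails — Rwu but not Ruu.
Valid on: G3.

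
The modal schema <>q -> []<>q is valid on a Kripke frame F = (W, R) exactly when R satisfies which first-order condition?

the Euclidean property: forall x forall y forall z (Rxy & Rxz -> Ryz)

Suppose ◇q→□◇q is valid. Take Rxy, Rxz and set V(q)={y}. Then ◇q at x, so □◇q at x, so ◇q at z, so some w with Rzw has q; w=y, i.e. Rzy. By symmetry of the argument, Ryz.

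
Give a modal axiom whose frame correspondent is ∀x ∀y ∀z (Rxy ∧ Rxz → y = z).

This is partial functionality; the standard corresponding axiom is CD: ◇p → □p.
Suppose ◇p→□p is valid. Take Rxy, Rxz and set V(p)={y}. Then ◇p at x, so □p at x, so p at z, i.e. z=y.

◇p → □p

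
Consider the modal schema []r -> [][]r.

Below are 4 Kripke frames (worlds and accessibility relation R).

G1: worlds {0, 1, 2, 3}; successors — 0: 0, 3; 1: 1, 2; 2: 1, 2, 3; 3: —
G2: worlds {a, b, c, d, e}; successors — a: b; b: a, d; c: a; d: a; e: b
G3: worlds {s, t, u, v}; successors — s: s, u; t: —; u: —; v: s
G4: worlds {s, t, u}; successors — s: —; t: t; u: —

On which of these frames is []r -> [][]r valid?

Frame correspondent (Sahlqvist): forall x forall y forall z (Rxy & Ryz -> Rxz) — i.e. transitivity.
G1: fails — R12 and R23 but not R13.
G2: fails — Reb and Rba but not Rea.
G3: fails — Rvs and Rsu but not Rvu.
G4: condition met.
Valid on: G4.

G4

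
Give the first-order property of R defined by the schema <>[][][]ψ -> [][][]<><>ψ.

forall x forall y forall z ((xRy & x R^3 z) -> exists w (y R^3 w & z R^2 w))

This is a Sahlqvist (Geach-type) schema ◇^1□^3ψ → □^3◇^2ψ.
Minimal-valuation argument: fix x; take any y with xR^1y and any z with xR^3z. Set V(ψ) to the set of worlds R-reachable from y in exactly 3 steps. Then □^3ψ holds at y, so the antecedent holds at x; validity forces ◇^2ψ at z, giving a w with zR^2w and yR^3w.
First-order correspondent: forall x forall y forall z ((xRy & x R^3 z) -> exists w (y R^3 w & z R^2 w)).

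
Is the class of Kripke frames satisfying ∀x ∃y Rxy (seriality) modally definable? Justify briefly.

Yes: it is seriality, defined by the D schema □q → ◇q.

Yes, by □q → ◇q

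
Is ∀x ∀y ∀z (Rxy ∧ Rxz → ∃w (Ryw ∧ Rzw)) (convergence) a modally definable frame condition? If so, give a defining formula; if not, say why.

This is a Sahlqvist condition; the .2 axiom ◇□p → □◇p defines it.
Suppose ◇□p→□◇p is valid. Take Rxy, Rxz and set V(p)={w : Ryw}. Then □p at y so ◇□p at x, so □◇p at x, so ◇p at z, giving w with Rzw and Ryw.

Yes — defined by ◇□p → □◇p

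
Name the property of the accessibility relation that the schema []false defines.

□⊥ is valid iff no world has any successor (otherwise □⊥ fails at any world with one).
The converse is a direct semantic check.
So the correspondent is emptiness of R.

Emptiness of R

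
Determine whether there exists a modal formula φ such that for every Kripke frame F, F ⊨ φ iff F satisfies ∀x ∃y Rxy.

This is a Sahlqvist condition; the D axiom □p → ◇p defines it.
Suppose □p→◇p is valid. At any x set V(p)=W. Then □p at x, so ◇p at x, so x has a successor.

Yes, by □p → ◇p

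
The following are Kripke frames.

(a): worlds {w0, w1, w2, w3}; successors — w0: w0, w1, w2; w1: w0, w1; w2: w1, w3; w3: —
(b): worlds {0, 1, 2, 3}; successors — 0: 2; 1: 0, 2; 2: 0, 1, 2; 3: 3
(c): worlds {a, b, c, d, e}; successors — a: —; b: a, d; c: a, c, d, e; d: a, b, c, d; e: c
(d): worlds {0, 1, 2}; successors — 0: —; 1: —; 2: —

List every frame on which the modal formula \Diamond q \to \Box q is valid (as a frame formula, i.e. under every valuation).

Frame correspondent (Sahlqvist): \forall x \forall y \forall z (Rxy \wedge Rxz \to y = z) — i.e. partial functionality.
(a): fails — w0 sees both w0 and w1.
(b): fails — 1 sees both 0 and 2.
(c): fails — b sees both a and d.
(d): condition met.

(d)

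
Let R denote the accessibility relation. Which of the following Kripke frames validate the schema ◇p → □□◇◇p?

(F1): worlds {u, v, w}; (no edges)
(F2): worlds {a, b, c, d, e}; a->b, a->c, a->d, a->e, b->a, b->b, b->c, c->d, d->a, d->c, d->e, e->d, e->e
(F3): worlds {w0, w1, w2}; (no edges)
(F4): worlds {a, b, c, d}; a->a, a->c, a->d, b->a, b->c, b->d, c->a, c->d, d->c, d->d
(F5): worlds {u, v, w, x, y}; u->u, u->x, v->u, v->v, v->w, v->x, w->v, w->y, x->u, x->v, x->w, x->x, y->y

The schema corresponds to a generalized confluence (Geach) condition: ∀x ∀y ∀z ((xRy ∧ xR²z) → ∃w (y = w ∧ zR²w)).
(F1): satisfies the condition.
(F2): fails — aRb, aR²c but no w with b=w and cR²w.
(F3): satisfies the condition.
(F4): satisfies the condition.
(F5): fails — vRu, vR²y but no t with u=t and yR²t.
Valid on: (F1), (F3), (F4).

(F1), (F3), (F4)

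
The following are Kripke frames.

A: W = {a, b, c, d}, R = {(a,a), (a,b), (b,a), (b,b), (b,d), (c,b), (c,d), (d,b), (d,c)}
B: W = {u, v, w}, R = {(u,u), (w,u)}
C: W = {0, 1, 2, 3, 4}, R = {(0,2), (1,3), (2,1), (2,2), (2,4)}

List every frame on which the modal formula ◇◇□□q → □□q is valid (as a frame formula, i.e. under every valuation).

The schema corresponds to a generalized confluence (Geach) condition: ∀x ∀y ∀z ((xR²y ∧ xR²z) → ∃w (yR²w ∧ z = w)).
A: fails — bR²a, bR²c but no w with aR²w and c=w.
B: satisfies the condition.
C: fails — 0R²1, 0R²1 but no w with 1R²w and 1=w.
Valid on: B.

B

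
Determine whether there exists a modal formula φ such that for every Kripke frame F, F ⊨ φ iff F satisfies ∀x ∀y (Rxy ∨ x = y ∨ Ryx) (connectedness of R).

Any modally definable frame class is closed under disjoint unions.
Take 4 disjoint single-world reflexive frames: each is trivially connected, but their disjoint union has 4 worlds with no edge between distinct components, so it is not connected.
Hence connectedness of R is not modally definable.

Not definable by any modal formula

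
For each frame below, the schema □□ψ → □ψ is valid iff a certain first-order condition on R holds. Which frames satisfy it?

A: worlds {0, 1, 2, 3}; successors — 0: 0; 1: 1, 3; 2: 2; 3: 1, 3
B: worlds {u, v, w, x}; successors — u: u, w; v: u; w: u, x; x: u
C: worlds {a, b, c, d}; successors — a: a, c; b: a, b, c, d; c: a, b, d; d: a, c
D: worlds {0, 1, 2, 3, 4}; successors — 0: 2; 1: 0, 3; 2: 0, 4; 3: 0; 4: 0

A, C

Frame correspondent (Sahlqvist): ∀x ∀y (Rxy → ∃z (Rxz ∧ Rzy)) — i.e. density.
A: ✓.
B: fails — Rwx but no z with Rwz and Rzx.
C: ✓.
D: fails — R02 but no z with R0z and Rz2.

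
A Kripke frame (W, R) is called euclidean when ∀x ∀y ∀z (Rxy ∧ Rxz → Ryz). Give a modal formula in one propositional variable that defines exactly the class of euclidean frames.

A defining formula is ◇s → □◇s (the 5 axiom).
Suppose ◇s→□◇s is valid. Take Rxy, Rxz and set V(s)={y}. Then ◇s at x, so □◇s at x, so ◇s at z, so some w with Rzw has s; w=y, i.e. Rzy. By symmetry of the argument, Ryz.

◇s → □◇s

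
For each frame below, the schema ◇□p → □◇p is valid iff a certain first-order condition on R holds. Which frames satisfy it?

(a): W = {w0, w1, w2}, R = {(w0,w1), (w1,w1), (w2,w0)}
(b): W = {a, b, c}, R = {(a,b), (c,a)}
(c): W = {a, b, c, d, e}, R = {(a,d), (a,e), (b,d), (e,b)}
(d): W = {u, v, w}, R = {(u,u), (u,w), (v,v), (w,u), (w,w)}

(a), (d)

Frame correspondent (Sahlqvist): ∀x ∀y ∀z (Rxy ∧ Rxz → ∃w (Ryw ∧ Rzw)) — i.e. convergence.
(a): condition met.
(b): fails — Rab and Rab but b and b have no common successor.
(c): fails — Rad and Rad but d and d have no common successor.
(d): condition met.
Valid on: (a), (d).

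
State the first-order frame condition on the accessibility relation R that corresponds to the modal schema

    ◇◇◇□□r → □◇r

∀x ∀y ∀z ((xR³y ∧ xRz) → ∃w (yR²w ∧ zRw))

This is a Sahlqvist (Geach-type) schema ◇^3□^2r → □^1◇^1r.
Minimal-valuation argument: fix x; take any y with xR^3y and any z with xR^1z. Set V(r) to the set of worlds R-reachable from y in exactly 2 steps. Then □^2r holds at y, so the antecedent holds at x; validity forces ◇^1r at z, giving a w with zR^1w and yR^2w.
First-order correspondent: ∀x ∀y ∀z ((xR³y ∧ xRz) → ∃w (yR²w ∧ zRw)).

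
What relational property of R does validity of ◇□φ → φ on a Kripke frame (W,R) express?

symmetry

This is frame-equivalent to φ → □◇φ (substitute ¬φ for φ and contrapose).
Suppose φ→□◇φ is valid. Take Rxy and set V(φ)={x}. Then φ at x, so □◇φ at x, so ◇φ at y, so some z with Ryz has φ; z=x, i.e. Ryx.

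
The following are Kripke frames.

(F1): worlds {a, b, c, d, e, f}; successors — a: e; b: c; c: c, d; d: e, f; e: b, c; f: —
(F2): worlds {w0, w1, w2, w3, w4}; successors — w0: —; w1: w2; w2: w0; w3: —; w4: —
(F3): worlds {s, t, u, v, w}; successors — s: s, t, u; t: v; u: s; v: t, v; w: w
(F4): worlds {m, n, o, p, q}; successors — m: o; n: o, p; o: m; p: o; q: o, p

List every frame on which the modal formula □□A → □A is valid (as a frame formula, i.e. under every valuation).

(F3)

This is the axiom for density; its first-order frame correspondent is ∀x ∀y (Rxy → ∃z (Rxz ∧ Rzy)).
(F1): fails — Reb but no z with Rez and Rzb.
(F2): fails — Rw1w2 but no z with Rw1z and Rzw2.
(F3): holds.
(F4): fails — Rom but no z with Roz and Rzm.
Valid on: (F3).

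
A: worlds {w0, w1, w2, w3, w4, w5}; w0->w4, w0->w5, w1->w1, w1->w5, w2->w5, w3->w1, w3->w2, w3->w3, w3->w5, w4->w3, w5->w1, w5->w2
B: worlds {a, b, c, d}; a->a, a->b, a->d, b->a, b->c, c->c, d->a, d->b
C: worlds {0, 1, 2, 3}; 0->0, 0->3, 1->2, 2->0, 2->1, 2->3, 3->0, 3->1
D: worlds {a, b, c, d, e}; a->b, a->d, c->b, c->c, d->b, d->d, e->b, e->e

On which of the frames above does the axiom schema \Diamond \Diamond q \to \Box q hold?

none

This is the axiom for a generalized confluence (Geach) condition; its first-order frame correspondent is \forall x \forall y \forall z ((x R^2 y \wedge xRz) \to \exists w (y = w \wedge z = w)).
A: fails — w0R²w1, w0Rw4 but w1 ≠ w4.
B: fails — aR²a, aRb but a ≠ b.
C: fails — 0R²0, 0R3 but 0 ≠ 3.
D: fails — aR²b, aRd but b ≠ d.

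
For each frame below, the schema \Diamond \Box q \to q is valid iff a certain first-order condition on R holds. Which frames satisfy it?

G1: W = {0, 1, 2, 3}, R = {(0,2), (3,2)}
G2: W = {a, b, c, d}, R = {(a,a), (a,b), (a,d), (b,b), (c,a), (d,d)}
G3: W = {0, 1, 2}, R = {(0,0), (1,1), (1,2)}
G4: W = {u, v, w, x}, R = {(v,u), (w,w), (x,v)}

Frame correspondent (Sahlqvist): \forall x \forall y (Rxy \to Ryx) — i.e. symmetry.
G1: fails — R32 but not R23.
G2: fails — Rab but not Rba.
G3: fails — R12 but not R21.
G4: fails — Rvu but not Ruv.

none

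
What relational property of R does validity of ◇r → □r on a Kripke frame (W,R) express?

Partial functionality

Suppose ◇r→□r is valid. Take Rxy, Rxz and set V(r)={y}. Then ◇r at x, so □r at x, so r at z, i.e. z=y.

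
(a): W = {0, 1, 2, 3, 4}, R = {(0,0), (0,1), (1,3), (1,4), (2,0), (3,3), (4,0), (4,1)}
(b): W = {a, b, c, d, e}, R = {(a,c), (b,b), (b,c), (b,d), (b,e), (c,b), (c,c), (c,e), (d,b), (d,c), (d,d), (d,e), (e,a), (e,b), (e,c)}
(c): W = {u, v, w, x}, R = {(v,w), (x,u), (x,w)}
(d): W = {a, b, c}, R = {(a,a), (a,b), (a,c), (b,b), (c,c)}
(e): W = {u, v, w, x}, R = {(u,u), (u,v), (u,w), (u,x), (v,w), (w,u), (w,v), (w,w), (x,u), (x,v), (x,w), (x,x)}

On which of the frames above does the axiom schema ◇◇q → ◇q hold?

Frame correspondent (Sahlqvist): ∀x ∀y ∀z (Rxy ∧ Ryz → Rxz) — i.e. transitivity.
(a): fails — R01 and R14 but not R04.
(b): fails — Rde and Rea but not Rda.
(c): condition met.
(d): condition met.
(e): fails — Rwu and Rux but not Rwx.
Valid on: (c), (d).

(c), (d)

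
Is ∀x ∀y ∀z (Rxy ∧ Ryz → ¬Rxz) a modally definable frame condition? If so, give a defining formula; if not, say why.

No

If a class were modally definable it would be closed under surjective bounded morphisms (Goldblatt–Thomason).
The 5-cycle (worlds 0,1,2,3,4 with 0→1→2→3→4→0) is intransitive. Mapping every world to a single reflexive point • is a surjective bounded morphism; the reflexive point is not intransitive (R••∧R•• but R••).
So the class is not modally definable.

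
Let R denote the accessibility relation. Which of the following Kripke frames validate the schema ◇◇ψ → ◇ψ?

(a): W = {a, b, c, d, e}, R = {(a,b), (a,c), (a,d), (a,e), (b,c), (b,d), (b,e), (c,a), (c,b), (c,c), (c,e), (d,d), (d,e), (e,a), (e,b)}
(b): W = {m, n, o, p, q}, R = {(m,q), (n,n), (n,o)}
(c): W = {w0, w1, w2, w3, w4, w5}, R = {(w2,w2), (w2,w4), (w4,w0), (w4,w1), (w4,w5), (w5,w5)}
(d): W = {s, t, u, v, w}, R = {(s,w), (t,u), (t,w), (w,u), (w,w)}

Frame correspondent (Sahlqvist): ∀x ∀y ∀z (Rxy ∧ Ryz → Rxz) — i.e. transitivity.
(a): fails — Rbc and Rcb but not Rbb.
(b): satisfies the condition.
(c): fails — Rw2w4 and Rw4w5 but not Rw2w5.
(d): fails — Rsw and Rwu but not Rsu.

(b)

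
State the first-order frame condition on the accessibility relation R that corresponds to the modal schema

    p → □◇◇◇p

∀x ∀z (xRz → ∃w (x = w ∧ zR³w))

This is a Sahlqvist (Geach-type) schema ◇^0□^0p → □^1◇^3p.
First-order correspondent: ∀x ∀z (xRz → ∃w (x = w ∧ zR³w)).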